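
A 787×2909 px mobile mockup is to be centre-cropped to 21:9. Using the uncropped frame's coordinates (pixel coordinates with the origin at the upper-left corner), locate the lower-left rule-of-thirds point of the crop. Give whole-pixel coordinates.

787/2909 < 21/9, so the 21:9 crop keeps the full width 787 and trims height to 787 × 9/21 = 337.29 px.
Top offset = (2909 − 337.29)/2 = 1285.86 px; left offset = 0.
Lower-left is one-third across and two-thirds down within the crop:
x = 0.00 + 1 × 787.00/3 ≈ 262; y = 1285.86 + 2 × 337.29/3 ≈ 1511.

(262, 1511)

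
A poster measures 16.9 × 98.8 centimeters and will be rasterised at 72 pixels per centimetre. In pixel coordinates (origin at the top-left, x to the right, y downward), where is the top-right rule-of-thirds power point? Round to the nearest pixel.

(811, 2371)

In pixels the canvas is 16.9 × 72 = 1216.8 wide and 98.8 × 72 = 7113.6 tall.
The top-right point is two-thirds across and one-third down:
x = 2 × 1216.8/3 ≈ 811; y = 1 × 7113.6/3 ≈ 2371.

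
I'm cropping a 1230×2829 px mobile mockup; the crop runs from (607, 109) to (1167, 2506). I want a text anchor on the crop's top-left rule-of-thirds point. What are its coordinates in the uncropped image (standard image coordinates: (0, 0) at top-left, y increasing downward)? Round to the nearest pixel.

Crop width = 1167 − 607 = 560 px; one third is 186.67 px.
Crop height = 2506 − 109 = 2397 px; one third is 799.00 px.
The top-left point is one-third across and one-third down within the crop:
x = 607 + 1 × 186.67 ≈ 794; y = 109 + 1 × 799.00 ≈ 908.

(794, 908)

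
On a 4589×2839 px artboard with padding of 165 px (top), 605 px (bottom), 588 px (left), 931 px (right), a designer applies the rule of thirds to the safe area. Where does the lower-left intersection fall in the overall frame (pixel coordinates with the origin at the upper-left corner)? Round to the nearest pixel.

(1611, 1544)

Content width = 4589 − 588 − 931 = 3070 px; content height = 2839 − 165 − 605 = 2069 px.
Lower-left is one-third across and two-thirds down within the safe area.
x = 588 + 1 × 3070/3 = 588 + 1023.33 ≈ 1611
y = 165 + 2 × 2069/3 = 165 + 1379.33 ≈ 1544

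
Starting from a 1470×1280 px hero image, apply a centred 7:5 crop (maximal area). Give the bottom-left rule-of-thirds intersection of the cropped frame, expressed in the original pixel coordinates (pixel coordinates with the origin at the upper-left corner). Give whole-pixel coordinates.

(490, 815)

1470/1280 < 7/5, so the 7:5 crop keeps the full width 1470 and trims height to 1470 × 5/7 = 1050.00 px.
Top offset = (1280 − 1050.00)/2 = 115.00 px; left offset = 0.
Bottom-left is one-third across and two-thirds down within the crop:
x = 0.00 + 1 × 1470.00/3 ≈ 490; y = 115.00 + 2 × 1050.00/3 ≈ 815.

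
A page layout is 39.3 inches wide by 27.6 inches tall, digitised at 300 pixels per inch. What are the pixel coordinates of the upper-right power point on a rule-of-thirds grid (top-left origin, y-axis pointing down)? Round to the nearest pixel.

In pixels the canvas is 39.3 × 300 = 11790 wide and 27.6 × 300 = 8280 tall.
The upper-right point is two-thirds across and one-third down:
x = 2 × 11790/3 ≈ 7860; y = 1 × 8280/3 ≈ 2760.

(7860, 2760)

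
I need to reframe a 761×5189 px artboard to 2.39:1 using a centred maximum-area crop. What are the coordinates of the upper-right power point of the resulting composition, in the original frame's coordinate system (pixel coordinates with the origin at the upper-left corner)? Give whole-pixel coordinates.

761/5189 < 2.39/1, so the 2.39:1 crop keeps the full width 761 and trims height to 761 × 1/2.39 = 318.41 px.
Top offset = (5189 − 318.41)/2 = 2435.29 px; left offset = 0.
Upper-right is two-thirds across and one-third down within the crop:
x = 0.00 + 2 × 761.00/3 ≈ 507; y = 2435.29 + 1 × 318.41/3 ≈ 2541.

(507, 2541)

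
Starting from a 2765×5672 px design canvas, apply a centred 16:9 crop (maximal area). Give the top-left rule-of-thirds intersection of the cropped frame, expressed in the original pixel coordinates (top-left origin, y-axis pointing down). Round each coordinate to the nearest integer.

2765/5672 < 16/9, so the 16:9 crop keeps the full width 2765 and trims height to 2765 × 9/16 = 1555.31 px.
Top offset = (5672 − 1555.31)/2 = 2058.34 px; left offset = 0.
Top-left is one-third across and one-third down within the crop:
x = 0.00 + 1 × 2765.00/3 ≈ 922; y = 2058.34 + 1 × 1555.31/3 ≈ 2577.

x = 922 px, y = 2577 px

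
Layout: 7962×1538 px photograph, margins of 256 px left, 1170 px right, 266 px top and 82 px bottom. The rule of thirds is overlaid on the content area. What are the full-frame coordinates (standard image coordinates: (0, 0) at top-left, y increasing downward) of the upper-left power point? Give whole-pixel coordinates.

(2435, 663)

Content width = 7962 − 256 − 1170 = 6536 px; content height = 1538 − 266 − 82 = 1190 px.
Upper-left is one-third across and one-third down within the content area.
x = 256 + 1 × 6536/3 = 256 + 2178.67 ≈ 2435
y = 266 + 1 × 1190/3 = 266 + 396.67 ≈ 663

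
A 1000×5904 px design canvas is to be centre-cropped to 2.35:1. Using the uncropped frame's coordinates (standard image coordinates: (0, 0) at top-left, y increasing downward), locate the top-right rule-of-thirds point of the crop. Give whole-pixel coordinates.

x = 667 px, y = 2881 px

1000/5904 < 2.35/1, so the 2.35:1 crop keeps the full width 1000 and trims height to 1000 × 1/2.35 = 425.53 px.
Top offset = (5904 − 425.53)/2 = 2739.23 px; left offset = 0.
Top-right is two-thirds across and one-third down within the crop:
x = 0.00 + 2 × 1000.00/3 ≈ 667; y = 2739.23 + 1 × 425.53/3 ≈ 2881.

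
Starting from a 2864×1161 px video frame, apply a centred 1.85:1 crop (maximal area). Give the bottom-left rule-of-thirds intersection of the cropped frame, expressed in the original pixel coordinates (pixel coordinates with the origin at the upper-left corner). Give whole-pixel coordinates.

x = 1074 px, y = 774 px

2864/1161 > 1.85/1, so the 1.85:1 crop keeps the full height 1161 and trims width to 1161 × 1.85/1 = 2147.85 px.
Left offset = (2864 − 2147.85)/2 = 358.08 px; top offset = 0.
Bottom-left is one-third across and two-thirds down within the crop:
x = 358.08 + 1 × 2147.85/3 ≈ 1074; y = 0.00 + 2 × 1161.00/3 ≈ 774.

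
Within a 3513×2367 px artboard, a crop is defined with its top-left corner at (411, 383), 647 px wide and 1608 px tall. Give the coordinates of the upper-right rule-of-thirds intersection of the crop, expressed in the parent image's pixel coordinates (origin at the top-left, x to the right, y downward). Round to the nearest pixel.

(842, 919)

One third of the crop width 647 is 215.67 px.
One third of the crop height 1608 is 536.00 px.
The upper-right point is two-thirds across and one-third down within the crop:
x = 411 + 2 × 215.67 ≈ 842; y = 383 + 1 × 536.00 ≈ 919.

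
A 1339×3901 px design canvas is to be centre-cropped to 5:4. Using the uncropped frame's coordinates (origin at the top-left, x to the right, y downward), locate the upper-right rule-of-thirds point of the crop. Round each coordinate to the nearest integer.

(893, 1772)

1339/3901 < 5/4, so the 5:4 crop keeps the full width 1339 and trims height to 1339 × 4/5 = 1071.20 px.
Top offset = (3901 − 1071.20)/2 = 1414.90 px; left offset = 0.
Upper-right is two-thirds across and one-third down within the crop:
x = 0.00 + 2 × 1339.00/3 ≈ 893; y = 1414.90 + 1 × 1071.20/3 ≈ 1772.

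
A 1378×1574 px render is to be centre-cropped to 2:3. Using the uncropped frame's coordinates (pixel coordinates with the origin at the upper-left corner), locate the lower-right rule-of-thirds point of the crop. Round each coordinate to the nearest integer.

(864, 1049)

1378/1574 > 2/3, so the 2:3 crop keeps the full height 1574 and trims width to 1574 × 2/3 = 1049.33 px.
Left offset = (1378 − 1049.33)/2 = 164.33 px; top offset = 0.
Lower-right is two-thirds across and two-thirds down within the crop:
x = 164.33 + 2 × 1049.33/3 ≈ 864; y = 0.00 + 2 × 1574.00/3 ≈ 1049.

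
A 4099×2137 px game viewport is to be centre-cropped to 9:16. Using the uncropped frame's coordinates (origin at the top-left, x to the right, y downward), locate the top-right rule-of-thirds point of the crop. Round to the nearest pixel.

(2250, 712)

4099/2137 > 9/16, so the 9:16 crop keeps the full height 2137 and trims width to 2137 × 9/16 = 1202.06 px.
Left offset = (4099 − 1202.06)/2 = 1448.47 px; top offset = 0.
Top-right is two-thirds across and one-third down within the crop:
x = 1448.47 + 2 × 1202.06/3 ≈ 2250; y = 0.00 + 1 × 2137.00/3 ≈ 712.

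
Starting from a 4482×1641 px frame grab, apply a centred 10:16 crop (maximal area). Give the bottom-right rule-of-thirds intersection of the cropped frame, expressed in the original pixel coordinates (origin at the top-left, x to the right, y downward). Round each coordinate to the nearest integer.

x = 2412 px, y = 1094 px

4482/1641 > 10/16, so the 10:16 crop keeps the full height 1641 and trims width to 1641 × 10/16 = 1025.62 px.
Left offset = (4482 − 1025.62)/2 = 1728.19 px; top offset = 0.
Bottom-right is two-thirds across and two-thirds down within the crop:
x = 1728.19 + 2 × 1025.62/3 ≈ 2412; y = 0.00 + 2 × 1641.00/3 ≈ 1094.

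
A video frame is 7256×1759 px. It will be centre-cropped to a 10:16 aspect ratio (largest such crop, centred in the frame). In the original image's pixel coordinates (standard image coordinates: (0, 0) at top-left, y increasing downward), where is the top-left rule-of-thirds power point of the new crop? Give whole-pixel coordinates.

7256/1759 > 10/16, so the 10:16 crop keeps the full height 1759 and trims width to 1759 × 10/16 = 1099.38 px.
Left offset = (7256 − 1099.38)/2 = 3078.31 px; top offset = 0.
Top-left is one-third across and one-third down within the crop:
x = 3078.31 + 1 × 1099.38/3 ≈ 3445; y = 0.00 + 1 × 1759.00/3 ≈ 586.

x = 3445 px, y = 586 px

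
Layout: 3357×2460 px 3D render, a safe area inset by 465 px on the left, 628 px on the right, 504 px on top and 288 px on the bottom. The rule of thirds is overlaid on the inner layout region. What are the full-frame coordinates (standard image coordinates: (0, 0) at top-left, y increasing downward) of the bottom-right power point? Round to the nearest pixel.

x = 1974 px, y = 1616 px

Content width = 3357 − 465 − 628 = 2264 px; content height = 2460 − 504 − 288 = 1668 px.
Bottom-right is two-thirds across and two-thirds down within the inner layout region.
x = 465 + 2 × 2264/3 = 465 + 1509.33 ≈ 1974
y = 504 + 2 × 1668/3 = 504 + 1112.00 ≈ 1616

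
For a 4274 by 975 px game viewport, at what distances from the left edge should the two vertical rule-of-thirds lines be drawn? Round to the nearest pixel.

x = 1425 px and x = 2849 px

4274 / 3 = 1424.67, so the vertical lines sit at one and two thirds of 4274.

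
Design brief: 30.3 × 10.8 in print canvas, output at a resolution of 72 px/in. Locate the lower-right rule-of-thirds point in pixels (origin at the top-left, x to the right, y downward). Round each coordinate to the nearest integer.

(1454, 518)

In pixels the canvas is 30.3 × 72 = 2181.6 wide and 10.8 × 72 = 777.6 tall.
The lower-right point is two-thirds across and two-thirds down:
x = 2 × 2181.6/3 ≈ 1454; y = 2 × 777.6/3 ≈ 518.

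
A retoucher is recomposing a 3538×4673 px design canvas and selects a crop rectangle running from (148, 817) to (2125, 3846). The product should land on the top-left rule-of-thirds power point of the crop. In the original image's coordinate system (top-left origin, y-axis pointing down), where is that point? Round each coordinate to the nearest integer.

x = 807 px, y = 1827 px

Crop width = 2125 − 148 = 1977 px; one third is 659.00 px.
Crop height = 3846 − 817 = 3029 px; one third is 1009.67 px.
The top-left point is one-third across and one-third down within the crop:
x = 148 + 1 × 659.00 ≈ 807; y = 817 + 1 × 1009.67 ≈ 1827.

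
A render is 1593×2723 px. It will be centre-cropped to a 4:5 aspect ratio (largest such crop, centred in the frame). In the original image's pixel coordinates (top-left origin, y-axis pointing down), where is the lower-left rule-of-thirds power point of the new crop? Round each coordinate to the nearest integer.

(531, 1693)

1593/2723 < 4/5, so the 4:5 crop keeps the full width 1593 and trims height to 1593 × 5/4 = 1991.25 px.
Top offset = (2723 − 1991.25)/2 = 365.88 px; left offset = 0.
Lower-left is one-third across and two-thirds down within the crop:
x = 0.00 + 1 × 1593.00/3 ≈ 531; y = 365.88 + 2 × 1991.25/3 ≈ 1693.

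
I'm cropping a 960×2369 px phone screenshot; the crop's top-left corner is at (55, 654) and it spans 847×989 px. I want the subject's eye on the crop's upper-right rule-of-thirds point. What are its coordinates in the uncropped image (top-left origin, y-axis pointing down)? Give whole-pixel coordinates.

x = 620 px, y = 984 px

One third of the crop width 847 is 282.33 px.
One third of the crop height 989 is 329.67 px.
The upper-right point is two-thirds across and one-third down within the crop:
x = 55 + 2 × 282.33 ≈ 620; y = 654 + 1 × 329.67 ≈ 984.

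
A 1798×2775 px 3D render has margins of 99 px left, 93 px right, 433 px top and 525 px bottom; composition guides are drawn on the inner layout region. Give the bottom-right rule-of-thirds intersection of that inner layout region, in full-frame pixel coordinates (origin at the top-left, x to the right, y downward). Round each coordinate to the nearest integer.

Content width = 1798 − 99 − 93 = 1606 px; content height = 2775 − 433 − 525 = 1817 px.
Bottom-right is two-thirds across and two-thirds down within the inner layout region.
x = 99 + 2 × 1606/3 = 99 + 1070.67 ≈ 1170
y = 433 + 2 × 1817/3 = 433 + 1211.33 ≈ 1644

x = 1170 px, y = 1644 px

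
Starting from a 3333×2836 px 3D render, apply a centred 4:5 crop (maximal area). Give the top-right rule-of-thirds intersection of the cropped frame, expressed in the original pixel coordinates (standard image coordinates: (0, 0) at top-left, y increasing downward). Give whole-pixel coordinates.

(2045, 945)

3333/2836 > 4/5, so the 4:5 crop keeps the full height 2836 and trims width to 2836 × 4/5 = 2268.80 px.
Left offset = (3333 − 2268.80)/2 = 532.10 px; top offset = 0.
Top-right is two-thirds across and one-third down within the crop:
x = 532.10 + 2 × 2268.80/3 ≈ 2045; y = 0.00 + 1 × 2836.00/3 ≈ 945.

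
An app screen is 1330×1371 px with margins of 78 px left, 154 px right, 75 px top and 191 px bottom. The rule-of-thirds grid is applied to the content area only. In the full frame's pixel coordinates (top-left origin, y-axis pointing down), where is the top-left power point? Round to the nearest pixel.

Content width = 1330 − 78 − 154 = 1098 px; content height = 1371 − 75 − 191 = 1105 px.
Top-left is one-third across and one-third down within the content area.
x = 78 + 1 × 1098/3 = 78 + 366.00 ≈ 444
y = 75 + 1 × 1105/3 = 75 + 368.33 ≈ 443

(444, 443)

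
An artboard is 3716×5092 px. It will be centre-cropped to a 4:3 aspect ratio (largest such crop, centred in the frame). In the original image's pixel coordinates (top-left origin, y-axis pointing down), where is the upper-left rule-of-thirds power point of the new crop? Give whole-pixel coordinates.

3716/5092 < 4/3, so the 4:3 crop keeps the full width 3716 and trims height to 3716 × 3/4 = 2787.00 px.
Top offset = (5092 − 2787.00)/2 = 1152.50 px; left offset = 0.
Upper-left is one-third across and one-third down within the crop:
x = 0.00 + 1 × 3716.00/3 ≈ 1239; y = 1152.50 + 1 × 2787.00/3 ≈ 2082.

x = 1239 px, y = 2082 px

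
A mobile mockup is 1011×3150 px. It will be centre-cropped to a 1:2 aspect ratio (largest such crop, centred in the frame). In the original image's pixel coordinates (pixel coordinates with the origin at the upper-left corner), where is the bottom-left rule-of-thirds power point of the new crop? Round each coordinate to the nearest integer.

(337, 1912)

1011/3150 < 1/2, so the 1:2 crop keeps the full width 1011 and trims height to 1011 × 2/1 = 2022.00 px.
Top offset = (3150 − 2022.00)/2 = 564.00 px; left offset = 0.
Bottom-left is one-third across and two-thirds down within the crop:
x = 0.00 + 1 × 1011.00/3 ≈ 337; y = 564.00 + 2 × 2022.00/3 ≈ 1912.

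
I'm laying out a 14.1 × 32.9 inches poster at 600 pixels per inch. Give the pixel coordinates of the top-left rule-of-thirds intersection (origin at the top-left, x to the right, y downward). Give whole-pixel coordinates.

In pixels the canvas is 14.1 × 600 = 8460 wide and 32.9 × 600 = 19740 tall.
The top-left point is one-third across and one-third down:
x = 1 × 8460/3 ≈ 2820; y = 1 × 19740/3 ≈ 6580.

x = 2820 px, y = 6580 px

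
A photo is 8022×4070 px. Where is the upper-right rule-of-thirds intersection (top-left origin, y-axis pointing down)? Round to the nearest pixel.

The upper-right point sits two-thirds of the way across and one-third of the way down.
x = 2 × 8022/3 ≈ 5348; y = 1 × 4070/3 ≈ 1357.

x = 5348 px, y = 1357 px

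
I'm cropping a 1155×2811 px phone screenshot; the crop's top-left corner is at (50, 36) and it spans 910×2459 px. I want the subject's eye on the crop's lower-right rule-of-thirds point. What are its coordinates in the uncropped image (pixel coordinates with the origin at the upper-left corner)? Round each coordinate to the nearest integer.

One third of the crop width 910 is 303.33 px.
One third of the crop height 2459 is 819.67 px.
The lower-right point is two-thirds across and two-thirds down within the crop:
x = 50 + 2 × 303.33 ≈ 657; y = 36 + 2 × 819.67 ≈ 1675.

x = 657 px, y = 1675 px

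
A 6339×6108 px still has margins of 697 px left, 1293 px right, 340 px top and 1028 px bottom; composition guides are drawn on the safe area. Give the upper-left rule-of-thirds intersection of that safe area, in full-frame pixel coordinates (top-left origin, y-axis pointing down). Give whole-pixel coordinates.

Content width = 6339 − 697 − 1293 = 4349 px; content height = 6108 − 340 − 1028 = 4740 px.
Upper-left is one-third across and one-third down within the safe area.
x = 697 + 1 × 4349/3 = 697 + 1449.67 ≈ 2147
y = 340 + 1 × 4740/3 = 340 + 1580.00 ≈ 1920

x = 2147 px, y = 1920 px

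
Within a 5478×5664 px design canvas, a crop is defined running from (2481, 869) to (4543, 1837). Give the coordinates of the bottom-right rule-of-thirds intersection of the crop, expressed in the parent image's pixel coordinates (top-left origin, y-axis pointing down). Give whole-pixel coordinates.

(3856, 1514)

Crop width = 4543 − 2481 = 2062 px; one third is 687.33 px.
Crop height = 1837 − 869 = 968 px; one third is 322.67 px.
The bottom-right point is two-thirds across and two-thirds down within the crop:
x = 2481 + 2 × 687.33 ≈ 3856; y = 869 + 2 × 322.67 ≈ 1514.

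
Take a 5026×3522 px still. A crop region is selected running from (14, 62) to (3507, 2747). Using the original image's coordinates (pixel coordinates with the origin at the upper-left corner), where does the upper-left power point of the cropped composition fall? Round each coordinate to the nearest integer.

x = 1178 px, y = 957 px

Crop width = 3507 − 14 = 3493 px; one third is 1164.33 px.
Crop height = 2747 − 62 = 2685 px; one third is 895.00 px.
The upper-left point is one-third across and one-third down within the crop:
x = 14 + 1 × 1164.33 ≈ 1178; y = 62 + 1 × 895.00 ≈ 957.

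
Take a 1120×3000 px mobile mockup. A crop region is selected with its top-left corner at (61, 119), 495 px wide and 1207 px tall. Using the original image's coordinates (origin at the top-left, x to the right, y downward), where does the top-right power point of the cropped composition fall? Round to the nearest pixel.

One third of the crop width 495 is 165.00 px.
One third of the crop height 1207 is 402.33 px.
The top-right point is two-thirds across and one-third down within the crop:
x = 61 + 2 × 165.00 ≈ 391; y = 119 + 1 × 402.33 ≈ 521.

x = 391 px, y = 521 px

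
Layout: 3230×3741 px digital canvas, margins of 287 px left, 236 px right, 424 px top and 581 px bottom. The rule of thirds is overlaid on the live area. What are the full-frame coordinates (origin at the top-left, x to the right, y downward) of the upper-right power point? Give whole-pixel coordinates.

(2092, 1336)

Content width = 3230 − 287 − 236 = 2707 px; content height = 3741 − 424 − 581 = 2736 px.
Upper-right is two-thirds across and one-third down within the live area.
x = 287 + 2 × 2707/3 = 287 + 1804.67 ≈ 2092
y = 424 + 1 × 2736/3 = 424 + 912.00 ≈ 1336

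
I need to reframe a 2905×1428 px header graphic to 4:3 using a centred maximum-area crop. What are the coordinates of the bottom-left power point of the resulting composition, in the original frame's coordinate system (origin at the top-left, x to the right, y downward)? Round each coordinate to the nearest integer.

2905/1428 > 4/3, so the 4:3 crop keeps the full height 1428 and trims width to 1428 × 4/3 = 1904.00 px.
Left offset = (2905 − 1904.00)/2 = 500.50 px; top offset = 0.
Bottom-left is one-third across and two-thirds down within the crop:
x = 500.50 + 1 × 1904.00/3 ≈ 1135; y = 0.00 + 2 × 1428.00/3 ≈ 952.

(1135, 952)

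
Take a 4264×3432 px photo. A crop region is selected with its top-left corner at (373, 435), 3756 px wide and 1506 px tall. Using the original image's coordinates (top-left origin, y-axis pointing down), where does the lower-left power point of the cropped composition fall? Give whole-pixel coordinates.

One third of the crop width 3756 is 1252.00 px.
One third of the crop height 1506 is 502.00 px.
The lower-left point is one-third across and two-thirds down within the crop:
x = 373 + 1 × 1252.00 ≈ 1625; y = 435 + 2 × 502.00 ≈ 1439.

x = 1625 px, y = 1439 px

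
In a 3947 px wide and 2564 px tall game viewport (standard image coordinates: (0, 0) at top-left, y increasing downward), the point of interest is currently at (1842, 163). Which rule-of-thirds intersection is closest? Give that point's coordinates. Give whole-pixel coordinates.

Third lines: x ∈ {1316, 2631}, y ∈ {855, 1709}.
1842 is closer to x = 1316; 163 is closer to y = 855.
So the nearest intersection is the upper-left power point.

x = 1316 px, y = 855 px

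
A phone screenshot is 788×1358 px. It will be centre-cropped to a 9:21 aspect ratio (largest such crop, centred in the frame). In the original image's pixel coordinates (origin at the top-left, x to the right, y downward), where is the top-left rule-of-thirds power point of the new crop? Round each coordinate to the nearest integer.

(297, 453)

788/1358 > 9/21, so the 9:21 crop keeps the full height 1358 and trims width to 1358 × 9/21 = 582.00 px.
Left offset = (788 − 582.00)/2 = 103.00 px; top offset = 0.
Top-left is one-third across and one-third down within the crop:
x = 103.00 + 1 × 582.00/3 ≈ 297; y = 0.00 + 1 × 1358.00/3 ≈ 453.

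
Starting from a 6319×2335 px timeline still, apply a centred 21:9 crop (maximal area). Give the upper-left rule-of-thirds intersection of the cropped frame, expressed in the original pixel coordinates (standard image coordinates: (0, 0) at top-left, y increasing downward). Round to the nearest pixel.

x = 2251 px, y = 778 px

6319/2335 > 21/9, so the 21:9 crop keeps the full height 2335 and trims width to 2335 × 21/9 = 5448.33 px.
Left offset = (6319 − 5448.33)/2 = 435.33 px; top offset = 0.
Upper-left is one-third across and one-third down within the crop:
x = 435.33 + 1 × 5448.33/3 ≈ 2251; y = 0.00 + 1 × 2335.00/3 ≈ 778.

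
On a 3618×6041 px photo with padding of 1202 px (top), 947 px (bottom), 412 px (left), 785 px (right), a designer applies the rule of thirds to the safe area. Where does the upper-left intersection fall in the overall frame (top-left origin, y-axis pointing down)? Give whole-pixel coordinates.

Content width = 3618 − 412 − 785 = 2421 px; content height = 6041 − 1202 − 947 = 3892 px.
Upper-left is one-third across and one-third down within the safe area.
x = 412 + 1 × 2421/3 = 412 + 807.00 ≈ 1219
y = 1202 + 1 × 3892/3 = 1202 + 1297.33 ≈ 2499

x = 1219 px, y = 2499 px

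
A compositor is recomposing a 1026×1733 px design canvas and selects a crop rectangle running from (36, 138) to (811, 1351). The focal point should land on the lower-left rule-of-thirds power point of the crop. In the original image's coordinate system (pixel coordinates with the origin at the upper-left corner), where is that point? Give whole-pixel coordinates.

Crop width = 811 − 36 = 775 px; one third is 258.33 px.
Crop height = 1351 − 138 = 1213 px; one third is 404.33 px.
The lower-left point is one-third across and two-thirds down within the crop:
x = 36 + 1 × 258.33 ≈ 294; y = 138 + 2 × 404.33 ≈ 947.

(294, 947)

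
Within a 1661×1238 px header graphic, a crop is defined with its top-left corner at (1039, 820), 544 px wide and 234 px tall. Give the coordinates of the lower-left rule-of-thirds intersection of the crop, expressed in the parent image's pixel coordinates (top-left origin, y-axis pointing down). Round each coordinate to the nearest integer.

x = 1220 px, y = 976 px

One third of the crop width 544 is 181.33 px.
One third of the crop height 234 is 78.00 px.
The lower-left point is one-third across and two-thirds down within the crop:
x = 1039 + 1 × 181.33 ≈ 1220; y = 820 + 2 × 78.00 ≈ 976.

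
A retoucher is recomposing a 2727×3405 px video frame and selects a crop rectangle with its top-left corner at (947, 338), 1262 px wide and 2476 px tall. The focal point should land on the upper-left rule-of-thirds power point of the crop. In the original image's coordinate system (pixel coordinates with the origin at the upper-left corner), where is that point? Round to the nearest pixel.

(1368, 1163)

One third of the crop width 1262 is 420.67 px.
One third of the crop height 2476 is 825.33 px.
The upper-left point is one-third across and one-third down within the crop:
x = 947 + 1 × 420.67 ≈ 1368; y = 338 + 1 × 825.33 ≈ 1163.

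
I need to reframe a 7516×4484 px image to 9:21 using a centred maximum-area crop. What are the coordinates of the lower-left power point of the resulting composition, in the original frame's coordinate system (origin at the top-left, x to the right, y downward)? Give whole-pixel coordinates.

(3438, 2989)

7516/4484 > 9/21, so the 9:21 crop keeps the full height 4484 and trims width to 4484 × 9/21 = 1921.71 px.
Left offset = (7516 − 1921.71)/2 = 2797.14 px; top offset = 0.
Lower-left is one-third across and two-thirds down within the crop:
x = 2797.14 + 1 × 1921.71/3 ≈ 3438; y = 0.00 + 2 × 4484.00/3 ≈ 2989.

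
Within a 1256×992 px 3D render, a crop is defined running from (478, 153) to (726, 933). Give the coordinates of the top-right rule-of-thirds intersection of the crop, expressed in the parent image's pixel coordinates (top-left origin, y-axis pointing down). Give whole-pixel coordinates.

Crop width = 726 − 478 = 248 px; one third is 82.67 px.
Crop height = 933 − 153 = 780 px; one third is 260.00 px.
The top-right point is two-thirds across and one-third down within the crop:
x = 478 + 2 × 82.67 ≈ 643; y = 153 + 1 × 260.00 ≈ 413.

x = 643 px, y = 413 px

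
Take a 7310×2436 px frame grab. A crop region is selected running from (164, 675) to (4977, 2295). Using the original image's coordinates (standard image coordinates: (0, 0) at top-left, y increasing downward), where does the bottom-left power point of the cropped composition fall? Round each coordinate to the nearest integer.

(1768, 1755)

Crop width = 4977 − 164 = 4813 px; one third is 1604.33 px.
Crop height = 2295 − 675 = 1620 px; one third is 540.00 px.
The bottom-left point is one-third across and two-thirds down within the crop:
x = 164 + 1 × 1604.33 ≈ 1768; y = 675 + 2 × 540.00 ≈ 1755.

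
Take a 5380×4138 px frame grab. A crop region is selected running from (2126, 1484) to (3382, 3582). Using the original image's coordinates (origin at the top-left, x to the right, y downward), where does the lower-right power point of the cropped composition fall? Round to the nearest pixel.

(2963, 2883)

Crop width = 3382 − 2126 = 1256 px; one third is 418.67 px.
Crop height = 3582 − 1484 = 2098 px; one third is 699.33 px.
The lower-right point is two-thirds across and two-thirds down within the crop:
x = 2126 + 2 × 418.67 ≈ 2963; y = 1484 + 2 × 699.33 ≈ 2883.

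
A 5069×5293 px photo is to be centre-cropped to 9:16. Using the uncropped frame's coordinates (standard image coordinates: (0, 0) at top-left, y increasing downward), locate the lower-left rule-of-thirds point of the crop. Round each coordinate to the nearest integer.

5069/5293 > 9/16, so the 9:16 crop keeps the full height 5293 and trims width to 5293 × 9/16 = 2977.31 px.
Left offset = (5069 − 2977.31)/2 = 1045.84 px; top offset = 0.
Lower-left is one-third across and two-thirds down within the crop:
x = 1045.84 + 1 × 2977.31/3 ≈ 2038; y = 0.00 + 2 × 5293.00/3 ≈ 3529.

x = 2038 px, y = 3529 px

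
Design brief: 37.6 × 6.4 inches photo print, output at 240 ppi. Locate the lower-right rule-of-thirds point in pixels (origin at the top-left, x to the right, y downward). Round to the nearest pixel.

In pixels the canvas is 37.6 × 240 = 9024 wide and 6.4 × 240 = 1536 tall.
The lower-right point is two-thirds across and two-thirds down:
x = 2 × 9024/3 ≈ 6016; y = 2 × 1536/3 ≈ 1024.

(6016, 1024)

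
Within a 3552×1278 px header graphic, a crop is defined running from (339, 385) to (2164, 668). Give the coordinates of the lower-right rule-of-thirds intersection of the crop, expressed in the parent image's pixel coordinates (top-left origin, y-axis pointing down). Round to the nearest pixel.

Crop width = 2164 − 339 = 1825 px; one third is 608.33 px.
Crop height = 668 − 385 = 283 px; one third is 94.33 px.
The lower-right point is two-thirds across and two-thirds down within the crop:
x = 339 + 2 × 608.33 ≈ 1556; y = 385 + 2 × 94.33 ≈ 574.

(1556, 574)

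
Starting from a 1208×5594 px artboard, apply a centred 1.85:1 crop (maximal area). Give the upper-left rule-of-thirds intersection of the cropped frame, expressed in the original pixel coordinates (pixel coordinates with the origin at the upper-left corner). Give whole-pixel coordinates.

(403, 2688)

1208/5594 < 1.85/1, so the 1.85:1 crop keeps the full width 1208 and trims height to 1208 × 1/1.85 = 652.97 px.
Top offset = (5594 − 652.97)/2 = 2470.51 px; left offset = 0.
Upper-left is one-third across and one-third down within the crop:
x = 0.00 + 1 × 1208.00/3 ≈ 403; y = 2470.51 + 1 × 652.97/3 ≈ 2688.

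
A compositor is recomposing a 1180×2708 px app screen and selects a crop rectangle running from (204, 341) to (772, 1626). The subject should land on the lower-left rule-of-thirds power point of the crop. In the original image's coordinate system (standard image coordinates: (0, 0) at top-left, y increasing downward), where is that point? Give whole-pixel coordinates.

Crop width = 772 − 204 = 568 px; one third is 189.33 px.
Crop height = 1626 − 341 = 1285 px; one third is 428.33 px.
The lower-left point is one-third across and two-thirds down within the crop:
x = 204 + 1 × 189.33 ≈ 393; y = 341 + 2 × 428.33 ≈ 1198.

x = 393 px, y = 1198 px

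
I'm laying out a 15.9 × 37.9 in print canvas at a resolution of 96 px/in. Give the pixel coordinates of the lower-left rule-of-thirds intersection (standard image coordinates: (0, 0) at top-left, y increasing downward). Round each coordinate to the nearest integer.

x = 509 px, y = 2426 px

In pixels the canvas is 15.9 × 96 = 1526.4 wide and 37.9 × 96 = 3638.4 tall.
The lower-left point is one-third across and two-thirds down:
x = 1 × 1526.4/3 ≈ 509; y = 2 × 3638.4/3 ≈ 2426.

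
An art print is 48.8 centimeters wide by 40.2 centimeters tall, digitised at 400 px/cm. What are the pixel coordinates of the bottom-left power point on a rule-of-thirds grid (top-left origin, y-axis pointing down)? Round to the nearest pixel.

In pixels the canvas is 48.8 × 400 = 19520 wide and 40.2 × 400 = 16080 tall.
The bottom-left point is one-third across and two-thirds down:
x = 1 × 19520/3 ≈ 6507; y = 2 × 16080/3 ≈ 10720.

(6507, 10720)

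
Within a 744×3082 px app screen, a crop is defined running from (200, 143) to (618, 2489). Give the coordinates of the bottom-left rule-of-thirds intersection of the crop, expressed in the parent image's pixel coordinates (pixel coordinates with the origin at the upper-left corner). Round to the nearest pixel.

x = 339 px, y = 1707 px

Crop width = 618 − 200 = 418 px; one third is 139.33 px.
Crop height = 2489 − 143 = 2346 px; one third is 782.00 px.
The bottom-left point is one-third across and two-thirds down within the crop:
x = 200 + 1 × 139.33 ≈ 339; y = 143 + 2 × 782.00 ≈ 1707.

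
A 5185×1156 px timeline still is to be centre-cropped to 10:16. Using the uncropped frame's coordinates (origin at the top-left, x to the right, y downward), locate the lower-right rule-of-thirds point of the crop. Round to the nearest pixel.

(2713, 771)

5185/1156 > 10/16, so the 10:16 crop keeps the full height 1156 and trims width to 1156 × 10/16 = 722.50 px.
Left offset = (5185 − 722.50)/2 = 2231.25 px; top offset = 0.
Lower-right is two-thirds across and two-thirds down within the crop:
x = 2231.25 + 2 × 722.50/3 ≈ 2713; y = 0.00 + 2 × 1156.00/3 ≈ 771.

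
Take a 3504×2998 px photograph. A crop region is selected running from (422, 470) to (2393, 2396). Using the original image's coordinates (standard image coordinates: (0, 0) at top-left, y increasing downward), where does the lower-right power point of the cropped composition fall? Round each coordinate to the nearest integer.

(1736, 1754)

Crop width = 2393 − 422 = 1971 px; one third is 657.00 px.
Crop height = 2396 − 470 = 1926 px; one third is 642.00 px.
The lower-right point is two-thirds across and two-thirds down within the crop:
x = 422 + 2 × 657.00 ≈ 1736; y = 470 + 2 × 642.00 ≈ 1754.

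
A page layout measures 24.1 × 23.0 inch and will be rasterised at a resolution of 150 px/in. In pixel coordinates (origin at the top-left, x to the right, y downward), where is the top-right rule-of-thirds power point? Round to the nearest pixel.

x = 2410 px, y = 1150 px

In pixels the canvas is 24.1 × 150 = 3615 wide and 23.0 × 150 = 3450 tall.
The top-right point is two-thirds across and one-third down:
x = 2 × 3615/3 ≈ 2410; y = 1 × 3450/3 ≈ 1150.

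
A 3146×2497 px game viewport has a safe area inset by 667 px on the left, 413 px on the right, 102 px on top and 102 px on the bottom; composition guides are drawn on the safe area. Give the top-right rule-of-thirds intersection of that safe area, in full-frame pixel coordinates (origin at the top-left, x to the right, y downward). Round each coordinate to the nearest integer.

Content width = 3146 − 667 − 413 = 2066 px; content height = 2497 − 102 − 102 = 2293 px.
Top-right is two-thirds across and one-third down within the safe area.
x = 667 + 2 × 2066/3 = 667 + 1377.33 ≈ 2044
y = 102 + 1 × 2293/3 = 102 + 764.33 ≈ 866

(2044, 866)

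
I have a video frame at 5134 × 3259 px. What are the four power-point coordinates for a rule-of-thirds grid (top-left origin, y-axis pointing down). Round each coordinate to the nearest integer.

One third of 5134 is 1711.33; one third of 3259 is 1086.33.
Vertical third lines at x = 1711 and x = 3423; horizontal third lines at y = 1086 and y = 2173.

(1711, 1086), (3423, 1086), (1711, 2173), (3423, 2173)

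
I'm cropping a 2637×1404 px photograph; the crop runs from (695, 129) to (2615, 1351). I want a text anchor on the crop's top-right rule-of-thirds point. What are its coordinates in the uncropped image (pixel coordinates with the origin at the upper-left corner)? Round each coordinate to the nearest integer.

x = 1975 px, y = 536 px

Crop width = 2615 − 695 = 1920 px; one third is 640.00 px.
Crop height = 1351 − 129 = 1222 px; one third is 407.33 px.
The top-right point is two-thirds across and one-third down within the crop:
x = 695 + 2 × 640.00 ≈ 1975; y = 129 + 1 × 407.33 ≈ 536.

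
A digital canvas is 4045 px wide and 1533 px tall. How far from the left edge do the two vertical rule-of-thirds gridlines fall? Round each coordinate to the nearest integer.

4045 / 3 = 1348.33, so the vertical lines sit at one and two thirds of 4045.

1348 px and 2697 px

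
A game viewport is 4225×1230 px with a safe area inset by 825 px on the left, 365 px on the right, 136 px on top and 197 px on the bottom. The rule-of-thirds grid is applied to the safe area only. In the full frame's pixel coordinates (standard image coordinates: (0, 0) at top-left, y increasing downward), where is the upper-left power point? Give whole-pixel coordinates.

Content width = 4225 − 825 − 365 = 3035 px; content height = 1230 − 136 − 197 = 897 px.
Upper-left is one-third across and one-third down within the safe area.
x = 825 + 1 × 3035/3 = 825 + 1011.67 ≈ 1837
y = 136 + 1 × 897/3 = 136 + 299.00 ≈ 435

x = 1837 px, y = 435 px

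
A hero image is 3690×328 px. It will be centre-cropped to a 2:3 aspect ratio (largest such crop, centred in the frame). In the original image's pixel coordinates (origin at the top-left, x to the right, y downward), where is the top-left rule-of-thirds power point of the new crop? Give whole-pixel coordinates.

(1809, 109)

3690/328 > 2/3, so the 2:3 crop keeps the full height 328 and trims width to 328 × 2/3 = 218.67 px.
Left offset = (3690 − 218.67)/2 = 1735.67 px; top offset = 0.
Top-left is one-third across and one-third down within the crop:
x = 1735.67 + 1 × 218.67/3 ≈ 1809; y = 0.00 + 1 × 328.00/3 ≈ 109.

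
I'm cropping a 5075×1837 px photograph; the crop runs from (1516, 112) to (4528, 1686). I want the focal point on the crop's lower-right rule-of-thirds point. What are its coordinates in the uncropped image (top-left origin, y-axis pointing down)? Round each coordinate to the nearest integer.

x = 3524 px, y = 1161 px

Crop width = 4528 − 1516 = 3012 px; one third is 1004.00 px.
Crop height = 1686 − 112 = 1574 px; one third is 524.67 px.
The lower-right point is two-thirds across and two-thirds down within the crop:
x = 1516 + 2 × 1004.00 ≈ 3524; y = 112 + 2 × 524.67 ≈ 1161.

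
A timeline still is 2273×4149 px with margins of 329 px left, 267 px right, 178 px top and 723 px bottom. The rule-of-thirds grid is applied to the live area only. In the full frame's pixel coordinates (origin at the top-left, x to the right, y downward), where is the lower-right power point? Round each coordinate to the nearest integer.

Content width = 2273 − 329 − 267 = 1677 px; content height = 4149 − 178 − 723 = 3248 px.
Lower-right is two-thirds across and two-thirds down within the live area.
x = 329 + 2 × 1677/3 = 329 + 1118.00 ≈ 1447
y = 178 + 2 × 3248/3 = 178 + 2165.33 ≈ 2343

(1447, 2343)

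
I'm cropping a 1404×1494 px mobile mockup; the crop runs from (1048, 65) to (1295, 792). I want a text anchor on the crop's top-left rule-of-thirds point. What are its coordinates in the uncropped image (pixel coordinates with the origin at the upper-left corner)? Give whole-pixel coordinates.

(1130, 307)

Crop width = 1295 − 1048 = 247 px; one third is 82.33 px.
Crop height = 792 − 65 = 727 px; one third is 242.33 px.
The top-left point is one-third across and one-third down within the crop:
x = 1048 + 1 × 82.33 ≈ 1130; y = 65 + 1 × 242.33 ≈ 307.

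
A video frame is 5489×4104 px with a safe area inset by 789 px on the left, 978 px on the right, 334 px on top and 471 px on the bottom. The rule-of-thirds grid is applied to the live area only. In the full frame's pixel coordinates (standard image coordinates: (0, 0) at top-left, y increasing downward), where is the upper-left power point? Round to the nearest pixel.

Content width = 5489 − 789 − 978 = 3722 px; content height = 4104 − 334 − 471 = 3299 px.
Upper-left is one-third across and one-third down within the live area.
x = 789 + 1 × 3722/3 = 789 + 1240.67 ≈ 2030
y = 334 + 1 × 3299/3 = 334 + 1099.67 ≈ 1434

(2030, 1434)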